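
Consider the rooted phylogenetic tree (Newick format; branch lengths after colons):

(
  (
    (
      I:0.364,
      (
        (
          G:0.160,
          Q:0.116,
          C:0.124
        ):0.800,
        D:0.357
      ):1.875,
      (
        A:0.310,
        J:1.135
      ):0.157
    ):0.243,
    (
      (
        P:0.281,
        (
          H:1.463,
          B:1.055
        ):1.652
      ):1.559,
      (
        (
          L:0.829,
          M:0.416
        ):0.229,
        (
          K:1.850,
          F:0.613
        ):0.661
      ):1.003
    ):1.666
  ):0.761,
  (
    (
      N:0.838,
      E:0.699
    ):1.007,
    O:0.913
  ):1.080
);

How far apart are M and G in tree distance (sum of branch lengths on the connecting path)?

6.392

The path runs M → … → MRCA → … → G; the MRCA is the node subtending ((I,((G,Q,C),D),(A,J)),((P,(H,B)),((L,M),(K,F)))).
Branch lengths along that path: 0.416 + 0.229 + 1.003 + 1.666 + 0.243 + 1.875 + 0.800 + 0.160 = 6.392.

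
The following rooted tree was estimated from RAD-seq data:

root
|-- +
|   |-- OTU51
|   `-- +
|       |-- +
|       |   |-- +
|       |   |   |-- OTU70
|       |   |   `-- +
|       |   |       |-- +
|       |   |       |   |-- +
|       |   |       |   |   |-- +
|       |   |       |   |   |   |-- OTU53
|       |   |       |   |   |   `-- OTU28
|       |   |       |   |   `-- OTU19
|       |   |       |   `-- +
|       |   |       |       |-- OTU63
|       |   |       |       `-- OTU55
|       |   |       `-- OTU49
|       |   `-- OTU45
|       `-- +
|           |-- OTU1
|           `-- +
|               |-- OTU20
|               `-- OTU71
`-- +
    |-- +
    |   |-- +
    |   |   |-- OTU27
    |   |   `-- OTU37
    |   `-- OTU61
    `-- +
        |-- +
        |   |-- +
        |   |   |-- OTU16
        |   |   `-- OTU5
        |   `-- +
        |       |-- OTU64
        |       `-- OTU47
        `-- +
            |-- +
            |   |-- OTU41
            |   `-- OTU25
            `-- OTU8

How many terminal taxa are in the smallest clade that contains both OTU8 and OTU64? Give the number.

The MRCA of OTU8 and OTU64 is the node subtending (((OTU16,OTU5),(OTU64,OTU47)),((OTU41,OTU25),OTU8)).
That clade contains 7 terminal taxa: OTU16, OTU25, OTU41, OTU47, OTU5, OTU64, OTU8.

7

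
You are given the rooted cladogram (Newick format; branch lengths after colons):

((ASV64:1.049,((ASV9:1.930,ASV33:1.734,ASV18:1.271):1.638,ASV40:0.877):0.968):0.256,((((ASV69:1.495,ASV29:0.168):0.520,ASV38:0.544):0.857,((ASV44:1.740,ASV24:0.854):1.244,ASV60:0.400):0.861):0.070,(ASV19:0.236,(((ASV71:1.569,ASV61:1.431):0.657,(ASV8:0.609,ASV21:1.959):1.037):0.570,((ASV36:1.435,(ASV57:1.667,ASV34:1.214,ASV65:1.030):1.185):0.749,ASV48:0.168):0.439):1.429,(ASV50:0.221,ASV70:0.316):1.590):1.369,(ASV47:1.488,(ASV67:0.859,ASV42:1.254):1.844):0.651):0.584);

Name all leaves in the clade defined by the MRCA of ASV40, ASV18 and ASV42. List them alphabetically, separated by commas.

Tracing ASV40: it sits inside ((ASV9,ASV33,ASV18),ASV40).
Tracing ASV18: it sits inside (ASV9,ASV33,ASV18).
Tracing ASV42: it sits inside (ASV67,ASV42).
The smallest clade enclosing all 3 is the whole tree (their MRCA is the root), so the answer is all 26 tips in alphabetical order.

ASV18, ASV19, ASV21, ASV24, ASV29, ASV33, ASV34, ASV36, ASV38, ASV40, ASV42, ASV44, ASV47, ASV48, ASV50, ASV57, ASV60, ASV61, ASV64, ASV65, ASV67, ASV69, ASV70, ASV71, ASV8, ASV9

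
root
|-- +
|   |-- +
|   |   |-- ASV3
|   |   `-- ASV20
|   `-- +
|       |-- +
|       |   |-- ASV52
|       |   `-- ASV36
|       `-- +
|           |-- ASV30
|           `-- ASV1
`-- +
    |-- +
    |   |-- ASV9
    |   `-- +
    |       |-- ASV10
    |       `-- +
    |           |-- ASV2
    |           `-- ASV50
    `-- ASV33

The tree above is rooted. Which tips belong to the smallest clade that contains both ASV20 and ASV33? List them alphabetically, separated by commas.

ASV1, ASV10, ASV2, ASV20, ASV3, ASV30, ASV33, ASV36, ASV50, ASV52, ASV9

Tracing ASV20: it sits inside (ASV3,ASV20).
Tracing ASV33: it sits inside ((ASV9,(ASV10,(ASV2,ASV50))),ASV33).
The smallest clade enclosing both is the whole tree (their MRCA is the root), so the answer is all 11 tips in alphabetical order.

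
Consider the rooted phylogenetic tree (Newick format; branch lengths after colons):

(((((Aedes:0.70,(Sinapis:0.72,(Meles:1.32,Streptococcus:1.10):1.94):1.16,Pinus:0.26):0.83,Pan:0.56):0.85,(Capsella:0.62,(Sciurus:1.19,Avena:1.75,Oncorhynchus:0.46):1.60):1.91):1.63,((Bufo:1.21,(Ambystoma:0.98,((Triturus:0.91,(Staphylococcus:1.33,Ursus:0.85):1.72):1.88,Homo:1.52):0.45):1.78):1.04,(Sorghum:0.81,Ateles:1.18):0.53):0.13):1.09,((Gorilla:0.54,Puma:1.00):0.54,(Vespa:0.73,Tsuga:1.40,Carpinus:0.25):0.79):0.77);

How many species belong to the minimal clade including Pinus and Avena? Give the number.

10

The MRCA of Pinus and Avena is the node subtending (((Aedes,(Sinapis,(Meles,Streptococcus)),Pinus),Pan),(Capsella,(Sciurus,Avena,Oncorhynchus))).
That clade contains 10 terminal taxa: Aedes, Avena, Capsella, Meles, Oncorhynchus, Pan, Pinus, Sciurus, Sinapis, Streptococcus.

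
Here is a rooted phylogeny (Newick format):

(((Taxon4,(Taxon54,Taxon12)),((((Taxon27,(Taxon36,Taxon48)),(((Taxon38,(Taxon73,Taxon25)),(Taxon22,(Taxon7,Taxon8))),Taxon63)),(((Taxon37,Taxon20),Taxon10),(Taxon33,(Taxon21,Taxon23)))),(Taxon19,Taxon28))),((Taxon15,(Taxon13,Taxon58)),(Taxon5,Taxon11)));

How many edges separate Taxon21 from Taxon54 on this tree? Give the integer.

9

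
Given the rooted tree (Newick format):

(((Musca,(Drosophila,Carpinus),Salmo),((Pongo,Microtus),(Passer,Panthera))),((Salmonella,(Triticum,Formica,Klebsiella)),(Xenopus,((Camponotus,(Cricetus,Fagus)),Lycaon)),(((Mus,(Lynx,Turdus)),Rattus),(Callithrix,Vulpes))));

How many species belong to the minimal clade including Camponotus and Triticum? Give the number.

15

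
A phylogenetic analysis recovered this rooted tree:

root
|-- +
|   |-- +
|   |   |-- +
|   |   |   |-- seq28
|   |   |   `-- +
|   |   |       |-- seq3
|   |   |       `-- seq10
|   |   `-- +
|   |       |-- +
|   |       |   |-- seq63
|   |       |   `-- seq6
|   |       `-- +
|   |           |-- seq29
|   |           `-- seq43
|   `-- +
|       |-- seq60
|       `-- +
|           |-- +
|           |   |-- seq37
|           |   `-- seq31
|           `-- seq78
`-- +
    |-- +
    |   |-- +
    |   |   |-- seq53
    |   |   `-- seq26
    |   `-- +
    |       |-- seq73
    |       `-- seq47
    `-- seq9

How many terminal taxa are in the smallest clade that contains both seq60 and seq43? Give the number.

11

The MRCA of seq60 and seq43 is the node subtending (((seq28,(seq3,seq10)),((seq63,seq6),(seq29,seq43))),(seq60,((seq37,seq31),seq78))).
That clade contains 11 terminal taxa: seq10, seq28, seq29, seq3, seq31, seq37, seq43, seq6, seq60, seq63, seq78.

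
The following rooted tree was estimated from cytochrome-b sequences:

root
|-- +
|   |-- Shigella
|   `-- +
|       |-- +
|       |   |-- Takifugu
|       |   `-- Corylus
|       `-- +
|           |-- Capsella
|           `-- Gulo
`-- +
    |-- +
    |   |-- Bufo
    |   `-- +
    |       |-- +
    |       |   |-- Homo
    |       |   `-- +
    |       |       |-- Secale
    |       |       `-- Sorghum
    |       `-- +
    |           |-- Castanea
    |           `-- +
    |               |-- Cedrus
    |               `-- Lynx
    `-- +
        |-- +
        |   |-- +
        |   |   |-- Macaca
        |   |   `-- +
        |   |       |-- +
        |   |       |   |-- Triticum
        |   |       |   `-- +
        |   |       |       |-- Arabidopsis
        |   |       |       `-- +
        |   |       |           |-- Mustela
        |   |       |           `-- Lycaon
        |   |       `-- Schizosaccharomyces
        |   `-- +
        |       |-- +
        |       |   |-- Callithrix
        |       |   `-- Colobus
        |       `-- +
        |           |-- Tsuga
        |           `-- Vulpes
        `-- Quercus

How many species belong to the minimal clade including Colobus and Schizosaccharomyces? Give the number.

The MRCA of Colobus and Schizosaccharomyces is the node subtending ((Macaca,((Triticum,(Arabidopsis,(Mustela,Lycaon))),Schizosaccharomyces)),((Callithrix,Colobus),(Tsuga,Vulpes))).
That clade contains 10 terminal taxa: Arabidopsis, Callithrix, Colobus, Lycaon, Macaca, Mustela, Schizosaccharomyces, Triticum, Tsuga, Vulpes.

10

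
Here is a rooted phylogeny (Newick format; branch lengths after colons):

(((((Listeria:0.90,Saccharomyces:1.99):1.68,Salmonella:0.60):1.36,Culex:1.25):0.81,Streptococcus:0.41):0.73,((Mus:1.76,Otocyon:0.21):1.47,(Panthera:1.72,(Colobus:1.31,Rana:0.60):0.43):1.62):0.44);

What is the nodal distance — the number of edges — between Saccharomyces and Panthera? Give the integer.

8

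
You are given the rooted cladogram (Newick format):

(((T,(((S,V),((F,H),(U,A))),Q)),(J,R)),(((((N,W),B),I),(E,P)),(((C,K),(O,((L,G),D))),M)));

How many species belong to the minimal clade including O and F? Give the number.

23

The MRCA of O and F is the root, so the clade is the entire tree.
That clade contains 23 terminal taxa: A, B, C, D, E, F, G, H, I, J, K, L, M, N, O, P, Q, R, S, T, U, V, W.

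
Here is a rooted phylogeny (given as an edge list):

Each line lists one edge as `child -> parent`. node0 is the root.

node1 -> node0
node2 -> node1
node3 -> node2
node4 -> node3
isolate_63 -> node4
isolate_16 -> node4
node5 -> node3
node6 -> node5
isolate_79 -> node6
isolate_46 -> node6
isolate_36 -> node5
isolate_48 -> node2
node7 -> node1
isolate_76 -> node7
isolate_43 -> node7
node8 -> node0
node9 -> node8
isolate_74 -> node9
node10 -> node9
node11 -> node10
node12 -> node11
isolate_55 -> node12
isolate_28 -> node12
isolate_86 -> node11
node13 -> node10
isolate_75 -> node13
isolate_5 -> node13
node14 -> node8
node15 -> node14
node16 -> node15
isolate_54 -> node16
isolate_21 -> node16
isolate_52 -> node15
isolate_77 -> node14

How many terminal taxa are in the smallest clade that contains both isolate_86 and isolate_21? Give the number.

10

The MRCA of isolate_86 and isolate_21 is the node subtending ((isolate_74,(((isolate_55,isolate_28),isolate_86),(isolate_75,isolate_5))),(((isolate_54,isolate_21),isolate_52),isolate_77)).
That clade contains 10 terminal taxa: isolate_21, isolate_28, isolate_5, isolate_52, isolate_54, isolate_55, isolate_74, isolate_75, isolate_77, isolate_86.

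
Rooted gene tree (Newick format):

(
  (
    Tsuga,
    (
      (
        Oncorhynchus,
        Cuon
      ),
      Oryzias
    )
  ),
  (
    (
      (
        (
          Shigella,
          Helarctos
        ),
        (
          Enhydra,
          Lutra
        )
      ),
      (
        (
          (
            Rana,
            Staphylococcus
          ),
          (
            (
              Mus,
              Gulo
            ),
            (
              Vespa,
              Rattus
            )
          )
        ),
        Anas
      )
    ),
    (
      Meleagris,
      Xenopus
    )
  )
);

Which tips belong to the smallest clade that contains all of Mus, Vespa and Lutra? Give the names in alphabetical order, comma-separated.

Anas, Enhydra, Gulo, Helarctos, Lutra, Mus, Rana, Rattus, Shigella, Staphylococcus, Vespa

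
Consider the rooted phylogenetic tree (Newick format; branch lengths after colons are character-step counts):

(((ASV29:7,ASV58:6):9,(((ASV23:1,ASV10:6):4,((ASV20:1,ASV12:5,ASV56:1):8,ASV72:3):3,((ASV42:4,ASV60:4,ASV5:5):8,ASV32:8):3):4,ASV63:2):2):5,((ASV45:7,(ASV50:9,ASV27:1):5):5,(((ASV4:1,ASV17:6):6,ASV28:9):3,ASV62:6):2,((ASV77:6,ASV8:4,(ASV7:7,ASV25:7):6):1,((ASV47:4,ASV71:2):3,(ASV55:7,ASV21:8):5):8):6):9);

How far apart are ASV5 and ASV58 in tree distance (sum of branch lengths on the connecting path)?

37

The path runs ASV5 → … → MRCA → … → ASV58; the MRCA is the node subtending ((ASV29,ASV58),(((ASV23,ASV10),((ASV20,ASV12,ASV56),ASV72),((ASV42,ASV60,ASV5),ASV32)),ASV63)).
Branch lengths along that path: 5 + 8 + 3 + 4 + 2 + 9 + 6 = 37.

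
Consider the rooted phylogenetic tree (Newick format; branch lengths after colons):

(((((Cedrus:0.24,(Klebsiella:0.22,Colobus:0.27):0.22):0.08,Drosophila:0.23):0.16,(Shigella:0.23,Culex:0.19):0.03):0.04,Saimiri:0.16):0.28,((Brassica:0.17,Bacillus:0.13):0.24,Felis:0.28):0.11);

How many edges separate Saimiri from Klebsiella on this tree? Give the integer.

The MRCA of Saimiri and Klebsiella is the node subtending ((((Cedrus,(Klebsiella,Colobus)),Drosophila),(Shigella,Culex)),Saimiri).
From Saimiri up to that node: 1 branch. From Klebsiella up to the same node: 5 branches. Total: 1 + 5 = 6.

6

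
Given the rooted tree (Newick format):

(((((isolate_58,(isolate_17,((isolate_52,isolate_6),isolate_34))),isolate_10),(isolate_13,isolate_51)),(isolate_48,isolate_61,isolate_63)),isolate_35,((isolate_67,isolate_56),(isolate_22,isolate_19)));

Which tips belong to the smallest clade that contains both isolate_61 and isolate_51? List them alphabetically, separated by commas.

isolate_10, isolate_13, isolate_17, isolate_34, isolate_48, isolate_51, isolate_52, isolate_58, isolate_6, isolate_61, isolate_63

Tracing isolate_61: it sits inside (isolate_48,isolate_61,isolate_63).
Tracing isolate_51: it sits inside (isolate_13,isolate_51).
The smallest clade enclosing both is ((((isolate_58,(isolate_17,((isolate_52,isolate_6),isolate_34))),isolate_10),(isolate_13,isolate_51)),(isolate_48,isolate_61,isolate_63)); the answer is its 11 terminal taxa in alphabetical order.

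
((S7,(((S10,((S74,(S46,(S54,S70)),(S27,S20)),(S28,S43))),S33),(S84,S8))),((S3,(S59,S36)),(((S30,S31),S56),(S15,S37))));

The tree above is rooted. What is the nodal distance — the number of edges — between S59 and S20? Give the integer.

12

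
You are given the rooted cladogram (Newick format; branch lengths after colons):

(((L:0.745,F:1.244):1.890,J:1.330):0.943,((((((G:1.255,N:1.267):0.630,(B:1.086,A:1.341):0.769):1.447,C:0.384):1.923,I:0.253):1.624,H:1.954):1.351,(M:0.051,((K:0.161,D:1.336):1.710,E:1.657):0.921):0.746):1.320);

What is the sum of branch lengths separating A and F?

13.852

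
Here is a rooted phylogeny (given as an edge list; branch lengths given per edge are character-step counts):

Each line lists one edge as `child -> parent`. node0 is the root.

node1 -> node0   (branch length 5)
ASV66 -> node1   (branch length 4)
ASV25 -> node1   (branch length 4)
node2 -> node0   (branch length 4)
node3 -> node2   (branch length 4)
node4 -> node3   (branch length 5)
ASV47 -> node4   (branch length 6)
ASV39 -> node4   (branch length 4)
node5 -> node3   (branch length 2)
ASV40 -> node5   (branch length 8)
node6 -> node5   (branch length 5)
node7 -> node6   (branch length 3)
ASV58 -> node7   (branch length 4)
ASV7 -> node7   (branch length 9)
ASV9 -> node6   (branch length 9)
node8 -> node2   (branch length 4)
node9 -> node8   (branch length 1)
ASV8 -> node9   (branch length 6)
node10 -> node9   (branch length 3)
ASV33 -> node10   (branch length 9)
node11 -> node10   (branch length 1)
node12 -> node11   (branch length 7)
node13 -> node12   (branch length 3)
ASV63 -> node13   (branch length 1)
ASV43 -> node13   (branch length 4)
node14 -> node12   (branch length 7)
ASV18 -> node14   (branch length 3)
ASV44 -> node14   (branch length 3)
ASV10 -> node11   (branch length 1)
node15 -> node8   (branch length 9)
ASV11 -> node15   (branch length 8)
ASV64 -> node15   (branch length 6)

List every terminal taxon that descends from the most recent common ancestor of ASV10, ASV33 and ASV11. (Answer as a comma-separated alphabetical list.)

ASV10, ASV11, ASV18, ASV33, ASV43, ASV44, ASV63, ASV64, ASV8

Tracing ASV10: it sits inside (((ASV63,ASV43),(ASV18,ASV44)),ASV10).
Tracing ASV33: it sits inside (ASV33,(((ASV63,ASV43),(ASV18,ASV44)),ASV10)).
Tracing ASV11: it sits inside (ASV11,ASV64).
The smallest clade enclosing all 3 is ((ASV8,(ASV33,(((ASV63,ASV43),(ASV18,ASV44)),ASV10))),(ASV11,ASV64)); the answer is its 9 terminal taxa in alphabetical order.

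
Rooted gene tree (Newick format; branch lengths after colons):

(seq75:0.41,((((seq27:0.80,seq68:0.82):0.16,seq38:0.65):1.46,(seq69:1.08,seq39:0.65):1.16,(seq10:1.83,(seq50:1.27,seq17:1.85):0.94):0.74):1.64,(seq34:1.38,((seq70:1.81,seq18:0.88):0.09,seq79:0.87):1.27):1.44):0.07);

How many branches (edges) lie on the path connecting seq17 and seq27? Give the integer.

The MRCA of seq17 and seq27 is the node subtending (((seq27,seq68),seq38),(seq69,seq39),(seq10,(seq50,seq17))).
From seq17 up to that node: 3 branches. From seq27 up to the same node: 3 branches. Total: 3 + 3 = 6.

6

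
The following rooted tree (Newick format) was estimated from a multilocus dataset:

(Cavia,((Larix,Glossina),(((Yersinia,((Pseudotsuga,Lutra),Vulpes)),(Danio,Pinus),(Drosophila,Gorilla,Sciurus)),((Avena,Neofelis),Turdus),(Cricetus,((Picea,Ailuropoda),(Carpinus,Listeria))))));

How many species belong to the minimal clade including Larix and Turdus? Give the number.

The MRCA of Larix and Turdus is the node subtending ((Larix,Glossina),(((Yersinia,((Pseudotsuga,Lutra),Vulpes)),(Danio,Pinus),(Drosophila,Gorilla,Sciurus)),((Avena,Neofelis),Turdus),(Cricetus,((Picea,Ailuropoda),(Carpinus,Listeria))))).
That clade contains 19 terminal taxa: Ailuropoda, Avena, Carpinus, Cricetus, Danio, Drosophila, Glossina, Gorilla, Larix, Listeria, Lutra, Neofelis, Picea, Pinus, Pseudotsuga, Sciurus, Turdus, Vulpes, Yersinia.

19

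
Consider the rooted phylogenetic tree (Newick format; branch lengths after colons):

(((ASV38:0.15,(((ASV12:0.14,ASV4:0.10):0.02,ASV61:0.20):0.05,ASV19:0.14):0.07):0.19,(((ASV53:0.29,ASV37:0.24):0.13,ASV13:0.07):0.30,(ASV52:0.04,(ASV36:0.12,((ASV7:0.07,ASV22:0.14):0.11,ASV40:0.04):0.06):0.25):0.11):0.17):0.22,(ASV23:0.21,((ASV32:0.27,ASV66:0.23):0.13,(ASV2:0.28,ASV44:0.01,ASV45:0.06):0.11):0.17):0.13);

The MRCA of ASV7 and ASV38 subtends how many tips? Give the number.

The MRCA of ASV7 and ASV38 is the node subtending ((ASV38,(((ASV12,ASV4),ASV61),ASV19)),(((ASV53,ASV37),ASV13),(ASV52,(ASV36,((ASV7,ASV22),ASV40))))).
That clade contains 13 terminal taxa: ASV12, ASV13, ASV19, ASV22, ASV36, ASV37, ASV38, ASV4, ASV40, ASV52, ASV53, ASV61, ASV7.

13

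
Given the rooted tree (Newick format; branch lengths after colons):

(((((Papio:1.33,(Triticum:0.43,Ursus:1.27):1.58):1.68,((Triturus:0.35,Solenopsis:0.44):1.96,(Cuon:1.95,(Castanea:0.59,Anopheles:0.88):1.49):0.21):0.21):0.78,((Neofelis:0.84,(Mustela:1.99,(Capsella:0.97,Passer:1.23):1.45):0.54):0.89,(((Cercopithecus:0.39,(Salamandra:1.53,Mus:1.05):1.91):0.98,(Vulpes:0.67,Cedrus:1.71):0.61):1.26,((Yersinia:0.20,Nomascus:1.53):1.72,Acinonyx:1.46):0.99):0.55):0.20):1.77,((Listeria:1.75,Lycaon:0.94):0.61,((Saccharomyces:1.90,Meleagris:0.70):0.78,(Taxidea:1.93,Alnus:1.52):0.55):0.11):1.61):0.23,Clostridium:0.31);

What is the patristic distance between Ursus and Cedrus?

9.64

The path runs Ursus → … → MRCA → … → Cedrus; the MRCA is the node subtending (((Papio,(Triticum,Ursus)),((Triturus,Solenopsis),(Cuon,(Castanea,Anopheles)))),((Neofelis,(Mustela,(Capsella,Passer))),(((Cercopithecus,(Salamandra,Mus)),(Vulpes,Cedrus)),((Yersinia,Nomascus),Acinonyx)))).
Branch lengths along that path: 1.27 + 1.58 + 1.68 + 0.78 + 0.20 + 0.55 + 1.26 + 0.61 + 1.71 = 9.64.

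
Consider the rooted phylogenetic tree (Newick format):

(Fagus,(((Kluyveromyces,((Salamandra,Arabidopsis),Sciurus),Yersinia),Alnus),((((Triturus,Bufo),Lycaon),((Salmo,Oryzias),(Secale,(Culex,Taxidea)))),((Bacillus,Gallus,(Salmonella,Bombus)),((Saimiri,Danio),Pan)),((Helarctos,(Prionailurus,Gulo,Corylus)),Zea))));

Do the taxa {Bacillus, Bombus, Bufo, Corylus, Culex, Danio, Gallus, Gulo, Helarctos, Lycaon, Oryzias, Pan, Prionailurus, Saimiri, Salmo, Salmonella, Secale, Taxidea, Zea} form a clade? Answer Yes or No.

The MRCA of the listed taxa subtends ((((Triturus,Bufo),Lycaon),((Salmo,Oryzias),(Secale,(Culex,Taxidea)))),((Bacillus,Gallus,(Salmonella,Bombus)),((Saimiri,Danio),Pan)),((Helarctos,(Prionailurus,Gulo,Corylus)),Zea)).
That clade also contains Triturus, which is not in the proposed group, so the group is not monophyletic.

No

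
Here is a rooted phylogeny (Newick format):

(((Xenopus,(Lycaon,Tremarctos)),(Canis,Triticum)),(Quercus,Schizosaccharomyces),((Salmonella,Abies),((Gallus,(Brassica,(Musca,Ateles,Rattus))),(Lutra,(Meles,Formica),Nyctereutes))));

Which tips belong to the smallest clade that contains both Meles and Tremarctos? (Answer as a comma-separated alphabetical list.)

Abies, Ateles, Brassica, Canis, Formica, Gallus, Lutra, Lycaon, Meles, Musca, Nyctereutes, Quercus, Rattus, Salmonella, Schizosaccharomyces, Tremarctos, Triticum, Xenopus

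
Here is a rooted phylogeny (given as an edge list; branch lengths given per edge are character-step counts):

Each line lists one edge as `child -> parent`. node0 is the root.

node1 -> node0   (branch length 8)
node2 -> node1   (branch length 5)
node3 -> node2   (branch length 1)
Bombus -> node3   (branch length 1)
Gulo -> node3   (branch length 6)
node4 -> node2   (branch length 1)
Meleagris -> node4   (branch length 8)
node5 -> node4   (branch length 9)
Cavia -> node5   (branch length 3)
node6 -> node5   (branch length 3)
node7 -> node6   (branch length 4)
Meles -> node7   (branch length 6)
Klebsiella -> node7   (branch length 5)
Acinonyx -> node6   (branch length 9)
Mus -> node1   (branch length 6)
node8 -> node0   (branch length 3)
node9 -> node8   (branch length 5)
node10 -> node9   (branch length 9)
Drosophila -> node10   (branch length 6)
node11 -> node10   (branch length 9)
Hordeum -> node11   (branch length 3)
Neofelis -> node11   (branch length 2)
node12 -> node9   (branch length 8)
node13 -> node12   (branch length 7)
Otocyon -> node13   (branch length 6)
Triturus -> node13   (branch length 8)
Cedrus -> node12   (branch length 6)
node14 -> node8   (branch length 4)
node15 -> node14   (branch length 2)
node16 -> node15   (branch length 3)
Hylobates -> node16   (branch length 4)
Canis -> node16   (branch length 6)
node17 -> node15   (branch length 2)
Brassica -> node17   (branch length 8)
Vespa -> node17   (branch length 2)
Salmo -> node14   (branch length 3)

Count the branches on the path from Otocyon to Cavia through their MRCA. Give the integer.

10

The MRCA of Otocyon and Cavia is the root of the tree.
From Otocyon up to that node: 5 branches. From Cavia up to the same node: 5 branches. Total: 5 + 5 = 10.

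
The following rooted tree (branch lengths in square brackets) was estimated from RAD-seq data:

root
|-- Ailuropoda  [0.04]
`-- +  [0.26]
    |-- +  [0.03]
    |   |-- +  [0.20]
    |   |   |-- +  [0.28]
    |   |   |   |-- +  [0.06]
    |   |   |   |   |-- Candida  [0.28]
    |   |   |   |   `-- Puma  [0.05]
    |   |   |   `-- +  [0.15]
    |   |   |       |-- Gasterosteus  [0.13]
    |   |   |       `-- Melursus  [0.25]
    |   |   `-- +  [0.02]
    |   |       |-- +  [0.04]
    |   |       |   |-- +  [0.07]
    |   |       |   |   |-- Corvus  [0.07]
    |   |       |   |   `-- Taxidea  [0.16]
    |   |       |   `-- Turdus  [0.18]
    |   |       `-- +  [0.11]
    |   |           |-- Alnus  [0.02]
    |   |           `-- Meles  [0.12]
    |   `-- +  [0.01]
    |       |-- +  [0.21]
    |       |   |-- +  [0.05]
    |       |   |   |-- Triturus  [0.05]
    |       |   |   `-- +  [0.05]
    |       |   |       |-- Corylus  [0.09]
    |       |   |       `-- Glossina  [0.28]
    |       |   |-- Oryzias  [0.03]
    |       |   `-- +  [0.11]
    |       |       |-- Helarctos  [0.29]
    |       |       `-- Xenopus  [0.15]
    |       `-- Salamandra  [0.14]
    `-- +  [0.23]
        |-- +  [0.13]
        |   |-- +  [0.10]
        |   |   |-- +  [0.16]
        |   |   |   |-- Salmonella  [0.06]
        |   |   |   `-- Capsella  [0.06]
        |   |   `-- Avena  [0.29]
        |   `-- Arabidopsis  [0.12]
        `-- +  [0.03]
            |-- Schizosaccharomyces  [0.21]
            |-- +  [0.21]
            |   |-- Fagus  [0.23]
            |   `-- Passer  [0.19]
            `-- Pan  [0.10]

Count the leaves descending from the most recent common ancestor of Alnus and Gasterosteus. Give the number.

9

The MRCA of Alnus and Gasterosteus is the node subtending (((Candida,Puma),(Gasterosteus,Melursus)),(((Corvus,Taxidea),Turdus),(Alnus,Meles))).
That clade contains 9 terminal taxa: Alnus, Candida, Corvus, Gasterosteus, Meles, Melursus, Puma, Taxidea, Turdus.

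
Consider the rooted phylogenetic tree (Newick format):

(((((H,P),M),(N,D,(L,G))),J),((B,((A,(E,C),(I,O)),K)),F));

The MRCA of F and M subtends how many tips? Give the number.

The MRCA of F and M is the root, so the clade is the entire tree.
That clade contains 16 terminal taxa: A, B, C, D, E, F, G, H, I, J, K, L, M, N, O, P.

16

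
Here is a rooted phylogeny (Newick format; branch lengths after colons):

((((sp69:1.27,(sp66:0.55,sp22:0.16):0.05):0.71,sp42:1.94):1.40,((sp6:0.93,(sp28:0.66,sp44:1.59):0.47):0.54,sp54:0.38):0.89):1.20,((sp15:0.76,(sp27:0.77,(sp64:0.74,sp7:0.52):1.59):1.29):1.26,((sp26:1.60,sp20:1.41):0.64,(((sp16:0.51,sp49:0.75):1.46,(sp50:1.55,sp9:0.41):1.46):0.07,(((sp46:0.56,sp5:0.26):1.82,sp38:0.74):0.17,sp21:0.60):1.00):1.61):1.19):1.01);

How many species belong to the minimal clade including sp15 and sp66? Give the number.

22

The MRCA of sp15 and sp66 is the root, so the clade is the entire tree.
That clade contains 22 terminal taxa: sp15, sp16, sp20, sp21, sp22, sp26, sp27, sp28, sp38, sp42, sp44, sp46, sp49, sp5, sp50, sp54, sp6, sp64, sp66, sp69, sp7, sp9.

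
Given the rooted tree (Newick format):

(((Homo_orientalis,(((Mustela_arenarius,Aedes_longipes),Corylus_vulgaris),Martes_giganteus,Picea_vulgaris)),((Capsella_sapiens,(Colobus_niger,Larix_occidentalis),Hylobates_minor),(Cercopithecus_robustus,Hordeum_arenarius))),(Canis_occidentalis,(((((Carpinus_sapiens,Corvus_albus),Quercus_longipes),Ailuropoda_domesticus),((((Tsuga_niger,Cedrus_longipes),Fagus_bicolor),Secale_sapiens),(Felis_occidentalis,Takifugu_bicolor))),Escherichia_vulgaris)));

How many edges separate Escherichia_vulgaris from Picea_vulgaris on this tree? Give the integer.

The MRCA of Escherichia_vulgaris and Picea_vulgaris is the root of the tree.
From Escherichia_vulgaris up to that node: 3 branches. From Picea_vulgaris up to the same node: 4 branches. Total: 3 + 4 = 7.

7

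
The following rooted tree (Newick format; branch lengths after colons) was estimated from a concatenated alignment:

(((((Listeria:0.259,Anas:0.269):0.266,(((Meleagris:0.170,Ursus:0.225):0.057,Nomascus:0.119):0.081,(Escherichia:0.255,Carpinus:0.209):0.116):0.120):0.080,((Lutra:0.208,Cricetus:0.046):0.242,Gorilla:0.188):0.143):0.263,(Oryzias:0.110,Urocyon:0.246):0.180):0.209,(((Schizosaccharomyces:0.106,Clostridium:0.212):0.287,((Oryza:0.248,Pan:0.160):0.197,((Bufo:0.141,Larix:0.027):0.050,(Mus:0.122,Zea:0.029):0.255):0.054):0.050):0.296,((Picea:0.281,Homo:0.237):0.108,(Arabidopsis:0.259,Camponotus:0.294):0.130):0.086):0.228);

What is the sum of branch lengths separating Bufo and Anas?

The path runs Bufo → … → MRCA → … → Anas; the MRCA is the root of the tree.
Branch lengths along that path: 0.141 + 0.050 + 0.054 + 0.050 + 0.296 + 0.228 + 0.209 + 0.263 + 0.080 + 0.266 + 0.269 = 1.906.

1.906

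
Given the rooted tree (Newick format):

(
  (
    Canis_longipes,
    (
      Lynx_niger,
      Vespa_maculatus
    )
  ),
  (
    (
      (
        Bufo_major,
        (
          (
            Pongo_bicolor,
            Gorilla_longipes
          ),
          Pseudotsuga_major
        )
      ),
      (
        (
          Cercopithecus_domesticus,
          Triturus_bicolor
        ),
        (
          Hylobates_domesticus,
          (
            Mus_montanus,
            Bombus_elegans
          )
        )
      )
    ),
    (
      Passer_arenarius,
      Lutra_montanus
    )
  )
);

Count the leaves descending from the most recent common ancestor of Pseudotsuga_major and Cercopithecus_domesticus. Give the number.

The MRCA of Pseudotsuga_major and Cercopithecus_domesticus is the node subtending ((Bufo_major,((Pongo_bicolor,Gorilla_longipes),Pseudotsuga_major)),((Cercopithecus_domesticus,Triturus_bicolor),(Hylobates_domesticus,(Mus_montanus,Bombus_elegans)))).
That clade contains 9 terminal taxa: Bombus_elegans, Bufo_major, Cercopithecus_domesticus, Gorilla_longipes, Hylobates_domesticus, Mus_montanus, Pongo_bicolor, Pseudotsuga_major, Triturus_bicolor.

9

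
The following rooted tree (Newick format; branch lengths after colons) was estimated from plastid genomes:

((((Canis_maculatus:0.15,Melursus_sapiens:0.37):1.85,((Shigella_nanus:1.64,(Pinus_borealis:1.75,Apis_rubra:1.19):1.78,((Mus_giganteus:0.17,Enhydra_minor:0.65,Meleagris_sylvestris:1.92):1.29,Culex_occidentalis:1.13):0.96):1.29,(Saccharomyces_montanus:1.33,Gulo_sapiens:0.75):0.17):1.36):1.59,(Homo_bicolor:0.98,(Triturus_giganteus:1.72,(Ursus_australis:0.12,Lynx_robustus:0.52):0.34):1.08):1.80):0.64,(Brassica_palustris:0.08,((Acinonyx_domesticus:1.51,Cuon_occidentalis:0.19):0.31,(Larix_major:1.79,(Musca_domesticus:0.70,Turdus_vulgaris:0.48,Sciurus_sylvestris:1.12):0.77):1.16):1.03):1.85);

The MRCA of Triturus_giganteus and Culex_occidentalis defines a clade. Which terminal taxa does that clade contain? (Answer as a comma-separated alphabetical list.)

Tracing Triturus_giganteus: it sits inside (Triturus_giganteus,(Ursus_australis,Lynx_robustus)).
Tracing Culex_occidentalis: it sits inside ((Mus_giganteus,Enhydra_minor,Meleagris_sylvestris),Culex_occidentalis).
The smallest clade enclosing both is (((Canis_maculatus,Melursus_sapiens),((Shigella_nanus,(Pinus_borealis,Apis_rubra),((Mus_giganteus,Enhydra_minor,Meleagris_sylvestris),Culex_occidentalis)),(Saccharomyces_montanus,Gulo_sapiens))),(Homo_bicolor,(Triturus_giganteus,(Ursus_australis,Lynx_robustus)))); the answer is its 15 terminal taxa in alphabetical order.

Apis_rubra, Canis_maculatus, Culex_occidentalis, Enhydra_minor, Gulo_sapiens, Homo_bicolor, Lynx_robustus, Meleagris_sylvestris, Melursus_sapiens, Mus_giganteus, Pinus_borealis, Saccharomyces_montanus, Shigella_nanus, Triturus_giganteus, Ursus_australis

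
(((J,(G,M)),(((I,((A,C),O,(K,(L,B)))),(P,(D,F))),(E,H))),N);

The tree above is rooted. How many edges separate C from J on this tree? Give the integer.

The MRCA of C and J is the node subtending ((J,(G,M)),(((I,((A,C),O,(K,(L,B)))),(P,(D,F))),(E,H))).
From C up to that node: 6 branches. From J up to the same node: 2 branches. Total: 6 + 2 = 8.

8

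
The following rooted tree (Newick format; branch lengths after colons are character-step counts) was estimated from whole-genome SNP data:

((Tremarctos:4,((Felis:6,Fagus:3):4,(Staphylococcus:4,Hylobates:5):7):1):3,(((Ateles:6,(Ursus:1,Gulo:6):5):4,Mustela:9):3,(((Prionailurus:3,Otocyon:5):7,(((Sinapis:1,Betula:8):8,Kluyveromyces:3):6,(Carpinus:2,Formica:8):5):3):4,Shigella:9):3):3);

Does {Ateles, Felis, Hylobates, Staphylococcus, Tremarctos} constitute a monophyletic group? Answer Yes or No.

The MRCA of the listed taxa is the root, so the smallest clade containing them is the whole tree.
That clade also contains Betula, Carpinus, Fagus, Formica, Gulo, Kluyveromyces, Mustela, Otocyon, Prionailurus, Shigella, Sinapis, Ursus, which are not in the proposed group, so the group is not monophyletic.

No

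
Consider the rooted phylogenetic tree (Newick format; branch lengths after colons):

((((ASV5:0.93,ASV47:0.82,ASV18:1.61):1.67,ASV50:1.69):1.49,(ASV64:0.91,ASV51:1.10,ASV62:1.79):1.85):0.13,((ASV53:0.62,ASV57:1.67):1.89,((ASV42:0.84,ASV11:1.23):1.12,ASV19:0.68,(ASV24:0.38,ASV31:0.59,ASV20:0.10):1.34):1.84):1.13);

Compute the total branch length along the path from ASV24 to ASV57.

The path runs ASV24 → … → MRCA → … → ASV57; the MRCA is the node subtending ((ASV53,ASV57),((ASV42,ASV11),ASV19,(ASV24,ASV31,ASV20))).
Branch lengths along that path: 0.38 + 1.34 + 1.84 + 1.89 + 1.67 = 7.12.

7.12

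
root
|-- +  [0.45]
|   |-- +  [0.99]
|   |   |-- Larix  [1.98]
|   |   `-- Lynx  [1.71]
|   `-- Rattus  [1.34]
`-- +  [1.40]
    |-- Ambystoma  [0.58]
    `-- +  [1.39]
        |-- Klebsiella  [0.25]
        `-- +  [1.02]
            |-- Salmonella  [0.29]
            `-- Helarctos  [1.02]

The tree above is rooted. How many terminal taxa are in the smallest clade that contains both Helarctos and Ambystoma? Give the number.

The MRCA of Helarctos and Ambystoma is the node subtending (Ambystoma,(Klebsiella,(Salmonella,Helarctos))).
That clade contains 4 terminal taxa: Ambystoma, Helarctos, Klebsiella, Salmonella.

4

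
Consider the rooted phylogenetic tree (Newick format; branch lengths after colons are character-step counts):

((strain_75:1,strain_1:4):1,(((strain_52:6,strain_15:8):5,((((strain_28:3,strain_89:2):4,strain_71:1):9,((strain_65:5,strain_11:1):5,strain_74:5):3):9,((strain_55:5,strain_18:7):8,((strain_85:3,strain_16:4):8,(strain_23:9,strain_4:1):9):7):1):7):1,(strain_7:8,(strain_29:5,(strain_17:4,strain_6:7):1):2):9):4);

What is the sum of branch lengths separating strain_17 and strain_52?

The path runs strain_17 → … → MRCA → … → strain_52; the MRCA is the node subtending (((strain_52,strain_15),((((strain_28,strain_89),strain_71),((strain_65,strain_11),strain_74)),((strain_55,strain_18),((strain_85,strain_16),(strain_23,strain_4))))),(strain_7,(strain_29,(strain_17,strain_6)))).
Branch lengths along that path: 4 + 1 + 2 + 9 + 1 + 5 + 6 = 28.

28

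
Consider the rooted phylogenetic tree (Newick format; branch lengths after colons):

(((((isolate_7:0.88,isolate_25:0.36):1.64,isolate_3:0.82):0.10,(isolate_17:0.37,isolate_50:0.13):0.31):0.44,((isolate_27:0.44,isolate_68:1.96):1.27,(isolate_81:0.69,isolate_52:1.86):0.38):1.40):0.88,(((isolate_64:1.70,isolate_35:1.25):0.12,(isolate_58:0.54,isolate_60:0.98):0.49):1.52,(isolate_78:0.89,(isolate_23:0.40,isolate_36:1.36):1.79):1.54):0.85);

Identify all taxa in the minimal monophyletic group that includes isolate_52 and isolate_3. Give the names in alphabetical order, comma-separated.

isolate_17, isolate_25, isolate_27, isolate_3, isolate_50, isolate_52, isolate_68, isolate_7, isolate_81

Tracing isolate_52: it sits inside (isolate_81,isolate_52).
Tracing isolate_3: it sits inside ((isolate_7,isolate_25),isolate_3).
The smallest clade enclosing both is ((((isolate_7,isolate_25),isolate_3),(isolate_17,isolate_50)),((isolate_27,isolate_68),(isolate_81,isolate_52))); the answer is its 9 terminal taxa in alphabetical order.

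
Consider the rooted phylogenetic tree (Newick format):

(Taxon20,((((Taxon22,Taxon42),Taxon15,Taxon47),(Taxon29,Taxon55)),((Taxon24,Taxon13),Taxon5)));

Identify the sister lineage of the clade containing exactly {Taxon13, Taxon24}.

Taxon5

The clade containing exactly {Taxon13, Taxon24} attaches to the tree at the node subtending ((Taxon24,Taxon13),Taxon5).
The other lineage descending from that same node — the sister group — is the single tip Taxon5.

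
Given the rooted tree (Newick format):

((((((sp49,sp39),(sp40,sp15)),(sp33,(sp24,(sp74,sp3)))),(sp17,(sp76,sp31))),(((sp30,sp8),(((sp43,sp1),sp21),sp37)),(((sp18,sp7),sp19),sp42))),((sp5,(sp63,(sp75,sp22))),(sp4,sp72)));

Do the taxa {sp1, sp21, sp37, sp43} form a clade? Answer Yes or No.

The most recent common ancestor of these taxa subtends (((sp43,sp1),sp21),sp37).
That clade has exactly 4 tips — every listed taxon and nothing else — so the group is monophyletic.

Yes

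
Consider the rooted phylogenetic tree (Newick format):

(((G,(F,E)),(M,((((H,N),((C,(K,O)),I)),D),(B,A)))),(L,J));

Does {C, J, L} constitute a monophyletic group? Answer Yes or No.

No

The MRCA of the listed taxa is the root, so the smallest clade containing them is the whole tree.
That clade also contains A, B, D, E, F, G, H, I, K, M, N, O, which are not in the proposed group, so the group is not monophyletic.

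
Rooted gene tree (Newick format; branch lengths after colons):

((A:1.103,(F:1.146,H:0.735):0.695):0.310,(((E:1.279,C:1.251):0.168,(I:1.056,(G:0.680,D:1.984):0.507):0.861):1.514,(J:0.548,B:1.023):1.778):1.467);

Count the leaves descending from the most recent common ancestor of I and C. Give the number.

The MRCA of I and C is the node subtending ((E,C),(I,(G,D))).
That clade contains 5 terminal taxa: C, D, E, G, I.

5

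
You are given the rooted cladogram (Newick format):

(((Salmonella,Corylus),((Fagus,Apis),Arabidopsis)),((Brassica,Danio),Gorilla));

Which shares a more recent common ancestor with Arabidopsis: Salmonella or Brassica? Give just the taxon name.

Salmonella

The MRCA of Arabidopsis and Salmonella subtends ((Salmonella,Corylus),((Fagus,Apis),Arabidopsis)) (5 taxa).
The MRCA of Arabidopsis and Brassica is the root, subtending the entire tree (8 taxa).
The first is nested inside the second, so Arabidopsis shares a more recent common ancestor with Salmonella.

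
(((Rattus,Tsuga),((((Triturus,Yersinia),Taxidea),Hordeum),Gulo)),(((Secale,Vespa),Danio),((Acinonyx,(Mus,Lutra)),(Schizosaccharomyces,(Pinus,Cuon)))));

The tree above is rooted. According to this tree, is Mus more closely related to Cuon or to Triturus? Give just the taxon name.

The MRCA of Mus and Cuon subtends ((Acinonyx,(Mus,Lutra)),(Schizosaccharomyces,(Pinus,Cuon))) (6 taxa).
The MRCA of Mus and Triturus is the root, subtending the entire tree (16 taxa).
The first is nested inside the second, so Mus shares a more recent common ancestor with Cuon.

Cuon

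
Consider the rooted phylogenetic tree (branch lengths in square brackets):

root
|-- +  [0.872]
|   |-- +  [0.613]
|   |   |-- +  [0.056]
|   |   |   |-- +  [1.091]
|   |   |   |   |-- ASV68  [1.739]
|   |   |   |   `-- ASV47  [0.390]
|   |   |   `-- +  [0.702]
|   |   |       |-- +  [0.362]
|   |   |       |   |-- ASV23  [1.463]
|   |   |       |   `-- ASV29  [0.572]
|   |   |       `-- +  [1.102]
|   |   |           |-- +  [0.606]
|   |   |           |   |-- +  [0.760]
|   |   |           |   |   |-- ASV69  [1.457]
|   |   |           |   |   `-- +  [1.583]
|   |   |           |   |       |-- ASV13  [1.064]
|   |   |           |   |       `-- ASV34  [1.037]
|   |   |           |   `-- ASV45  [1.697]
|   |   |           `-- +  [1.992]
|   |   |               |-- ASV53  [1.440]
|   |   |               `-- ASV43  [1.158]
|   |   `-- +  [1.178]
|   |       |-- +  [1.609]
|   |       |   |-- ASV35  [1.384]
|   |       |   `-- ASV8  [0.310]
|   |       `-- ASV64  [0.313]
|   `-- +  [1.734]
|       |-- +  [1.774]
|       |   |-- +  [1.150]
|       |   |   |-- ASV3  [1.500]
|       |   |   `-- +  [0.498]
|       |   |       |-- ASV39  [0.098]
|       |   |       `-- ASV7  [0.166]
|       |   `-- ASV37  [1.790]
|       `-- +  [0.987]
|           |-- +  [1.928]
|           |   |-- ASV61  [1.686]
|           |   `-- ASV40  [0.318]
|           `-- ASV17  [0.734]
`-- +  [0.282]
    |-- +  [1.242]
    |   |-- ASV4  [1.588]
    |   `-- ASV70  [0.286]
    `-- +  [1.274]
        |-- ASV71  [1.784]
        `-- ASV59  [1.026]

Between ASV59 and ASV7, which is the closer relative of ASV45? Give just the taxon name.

The MRCA of ASV45 and ASV7 subtends ((((ASV68,ASV47),((ASV23,ASV29),(((ASV69,(ASV13,ASV34)),ASV45),(ASV53,ASV43)))),((ASV35,ASV8),ASV64)),(((ASV3,(ASV39,ASV7)),ASV37),((ASV61,ASV40),ASV17))) (20 taxa).
The MRCA of ASV45 and ASV59 is the root, subtending the entire tree (24 taxa).
The first is nested inside the second, so ASV45 shares a more recent common ancestor with ASV7.

ASV7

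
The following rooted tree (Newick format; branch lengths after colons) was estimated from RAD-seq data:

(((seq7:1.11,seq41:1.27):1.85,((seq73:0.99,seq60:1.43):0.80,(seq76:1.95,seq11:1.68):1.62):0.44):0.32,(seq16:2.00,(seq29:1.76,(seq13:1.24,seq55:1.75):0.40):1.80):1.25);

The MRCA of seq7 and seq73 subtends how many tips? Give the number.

6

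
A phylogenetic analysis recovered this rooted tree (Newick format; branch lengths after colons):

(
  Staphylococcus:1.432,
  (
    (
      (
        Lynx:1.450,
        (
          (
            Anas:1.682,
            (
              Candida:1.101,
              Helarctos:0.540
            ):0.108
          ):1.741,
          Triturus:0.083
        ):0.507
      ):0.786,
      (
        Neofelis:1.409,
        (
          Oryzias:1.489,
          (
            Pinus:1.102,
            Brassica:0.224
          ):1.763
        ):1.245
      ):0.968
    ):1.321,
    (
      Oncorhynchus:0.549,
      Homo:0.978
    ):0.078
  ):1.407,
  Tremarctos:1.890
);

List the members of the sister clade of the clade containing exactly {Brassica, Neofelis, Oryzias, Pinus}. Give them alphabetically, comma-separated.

The clade containing exactly {Brassica, Neofelis, Oryzias, Pinus} attaches to the tree at the node subtending ((Lynx,((Anas,(Candida,Helarctos)),Triturus)),(Neofelis,(Oryzias,(Pinus,Brassica)))).
The other lineage descending from that same node — the sister group — is (Lynx,((Anas,(Candida,Helarctos)),Triturus)); its 5 tips in alphabetical order are the answer.

Anas, Candida, Helarctos, Lynx, Triturus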